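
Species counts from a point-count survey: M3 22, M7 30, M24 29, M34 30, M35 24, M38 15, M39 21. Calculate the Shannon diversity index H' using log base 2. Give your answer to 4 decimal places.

Total N = 22+30+29+30+24+15+21 = 171, so the proportions are 0.128655, 0.175439, 0.169591, 0.175439, 0.140351, 0.087719, 0.122807 (working shown to 6 dp, full precision carried).
Each pᵢ log₂ pᵢ term: 0.128655×(-2.958421)=-0.380616, 0.175439×(-2.510962)=-0.440520, 0.169591×(-2.559872)=-0.434130, 0.175439×(-2.510962)=-0.440520, 0.140351×(-2.832890)=-0.397599, 0.087719×(-3.510962)=-0.307979, 0.122807×(-3.025535)=-0.371557.
Sum = -2.772920, so H' = 2.7729.

2.7729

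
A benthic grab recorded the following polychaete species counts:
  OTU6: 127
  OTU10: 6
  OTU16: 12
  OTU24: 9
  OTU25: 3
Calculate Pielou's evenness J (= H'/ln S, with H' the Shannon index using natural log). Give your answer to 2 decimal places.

Total N = 127+6+12+9+3 = 157, so the proportions are 0.8089, 0.0382, 0.0764, 0.0573, 0.0191 (working shown to 4 dp, full precision carried).
H' = −Σ pᵢ ln pᵢ = −((-0.1715) + (-0.1248) + (-0.1965) + (-0.1639) + (-0.0756)) = 0.7323.
With S = 5 species, ln S = 1.6094, so J = 0.7323/1.6094 = 0.4550, i.e. 0.46 to 2 decimal places.

0.46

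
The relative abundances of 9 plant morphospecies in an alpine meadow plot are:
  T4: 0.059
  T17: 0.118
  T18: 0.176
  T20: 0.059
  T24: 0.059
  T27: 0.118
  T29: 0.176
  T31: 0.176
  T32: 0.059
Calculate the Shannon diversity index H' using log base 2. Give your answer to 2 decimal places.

3.01

Each pᵢ log₂ pᵢ term (working shown to 4 dp, full precision carried): 0.059×(-4.0831)=-0.2409, 0.118×(-3.0831)=-0.3638, 0.176×(-2.5064)=-0.4411, 0.059×(-4.0831)=-0.2409, 0.059×(-4.0831)=-0.2409, 0.118×(-3.0831)=-0.3638, 0.176×(-2.5064)=-0.4411, 0.176×(-2.5064)=-0.4411, 0.059×(-4.0831)=-0.2409.
Sum = -3.0146, so H' = 3.01.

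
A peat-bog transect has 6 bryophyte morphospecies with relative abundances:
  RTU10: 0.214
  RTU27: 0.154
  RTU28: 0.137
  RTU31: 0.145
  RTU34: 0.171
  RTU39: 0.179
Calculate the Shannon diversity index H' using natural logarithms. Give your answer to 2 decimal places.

Each pᵢ ln pᵢ term (working shown to 4 dp, full precision carried): 0.214×(-1.5418)=-0.3299, 0.154×(-1.8708)=-0.2881, 0.137×(-1.9878)=-0.2723, 0.145×(-1.9310)=-0.2800, 0.171×(-1.7661)=-0.3020, 0.179×(-1.7204)=-0.3079.
Sum = -1.7803, so H' = 1.78.

1.78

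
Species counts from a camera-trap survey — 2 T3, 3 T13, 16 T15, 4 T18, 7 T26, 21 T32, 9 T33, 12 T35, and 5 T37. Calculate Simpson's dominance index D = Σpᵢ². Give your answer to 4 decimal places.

0.1642

Total N = 2+3+16+4+7+21+9+12+5 = 79, so the proportions are 0.025316, 0.037975, 0.202532, 0.050633, 0.088608, 0.265823, 0.113924, 0.151899, 0.063291 (working shown to 6 dp, full precision carried).
D = 0.025316² + 0.037975² + 0.202532² + 0.050633² + 0.088608² + 0.265823² + 0.113924² + 0.151899² + 0.063291² = 0.000641 + 0.001442 + 0.041019 + 0.002564 + 0.007851 + 0.070662 + 0.012979 + 0.023073 + 0.004006 = 0.164237.
To 4 decimal places, D = 0.1642.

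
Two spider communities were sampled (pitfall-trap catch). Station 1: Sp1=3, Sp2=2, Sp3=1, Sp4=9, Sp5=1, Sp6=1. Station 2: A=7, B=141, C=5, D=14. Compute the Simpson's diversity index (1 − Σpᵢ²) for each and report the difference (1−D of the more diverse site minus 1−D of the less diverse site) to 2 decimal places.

Station 1: N=17, proportions 0.1765, 0.1176, 0.0588, 0.5294, 0.0588, 0.0588, giving 1−D = 0.6644 (working shown to 4 dp, full precision carried).
Station 2: N=167, proportions 0.0419, 0.8443, 0.0299, 0.0838, giving 1−D = 0.2775.
Difference = |0.6644 − 0.2775| = 0.3869, i.e. 0.39 to 2 decimal places.

0.39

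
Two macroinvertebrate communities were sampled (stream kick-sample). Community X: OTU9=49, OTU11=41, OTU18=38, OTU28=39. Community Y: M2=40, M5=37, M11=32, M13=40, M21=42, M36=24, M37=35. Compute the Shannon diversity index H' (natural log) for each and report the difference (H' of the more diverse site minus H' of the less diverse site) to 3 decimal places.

Community X: N=167, proportions 0.29341, 0.24551, 0.22754, 0.23353, giving H' = 1.38109 (working shown to 5 dp, full precision carried).
Community Y: N=250, proportions 0.16, 0.148, 0.128, 0.16, 0.168, 0.096, 0.14, giving H' = 1.93222.
Difference = |1.38109 − 1.93222| = 0.55113, i.e. 0.551 to 3 decimal places.

0.551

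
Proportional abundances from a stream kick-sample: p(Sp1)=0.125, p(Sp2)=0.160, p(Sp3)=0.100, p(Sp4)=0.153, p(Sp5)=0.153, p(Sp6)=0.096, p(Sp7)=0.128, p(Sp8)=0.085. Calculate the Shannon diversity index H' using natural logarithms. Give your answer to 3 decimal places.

Each pᵢ ln pᵢ term (working shown to 5 dp, full precision carried): 0.125×(-2.07944)=-0.25993, 0.16×(-1.83258)=-0.29321, 0.1×(-2.30259)=-0.23026, 0.153×(-1.87732)=-0.28723, 0.153×(-1.87732)=-0.28723, 0.096×(-2.34341)=-0.22497, 0.128×(-2.05573)=-0.26313, 0.085×(-2.46510)=-0.20953.
Sum = -2.05549, so H' = 2.055.

2.055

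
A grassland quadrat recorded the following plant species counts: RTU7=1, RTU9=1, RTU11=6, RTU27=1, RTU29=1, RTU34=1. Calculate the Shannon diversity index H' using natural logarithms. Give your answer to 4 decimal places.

1.4206

Total N = 1+1+6+1+1+1 = 11, so the proportions are 0.090909, 0.090909, 0.545455, 0.090909, 0.090909, 0.090909 (working shown to 6 dp, full precision carried).
Each pᵢ ln pᵢ term: 0.090909×(-2.397895)=-0.217990, 0.090909×(-2.397895)=-0.217990, 0.545455×(-0.606136)=-0.330620, 0.090909×(-2.397895)=-0.217990, 0.090909×(-2.397895)=-0.217990, 0.090909×(-2.397895)=-0.217990.
Sum = -1.420572, so H' = 1.4206.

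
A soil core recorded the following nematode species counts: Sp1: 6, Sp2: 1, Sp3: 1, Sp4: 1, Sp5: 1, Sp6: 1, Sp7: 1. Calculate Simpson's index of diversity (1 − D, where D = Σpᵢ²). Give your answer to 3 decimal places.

Total N = 6+1+1+1+1+1+1 = 12, so the proportions are 0.5, 0.08333, 0.08333, 0.08333, 0.08333, 0.08333, 0.08333 (working shown to 5 dp, full precision carried).
D = 0.5² + 0.08333² + 0.08333² + 0.08333² + 0.08333² + 0.08333² + 0.08333² = 0.25000 + 0.00694 + 0.00694 + 0.00694 + 0.00694 + 0.00694 + 0.00694 = 0.29167.
So 1 − D = 0.70833, i.e. 0.708 to 3 decimal places.

0.708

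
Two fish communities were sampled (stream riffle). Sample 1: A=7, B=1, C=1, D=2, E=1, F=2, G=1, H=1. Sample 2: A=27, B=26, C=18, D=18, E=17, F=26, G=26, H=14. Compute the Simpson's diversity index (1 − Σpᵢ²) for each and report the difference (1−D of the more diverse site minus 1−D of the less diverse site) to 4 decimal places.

Sample 1: N=16, proportions 0.4375, 0.0625, 0.0625, 0.125, 0.0625, 0.125, 0.0625, 0.0625, giving 1−D = 0.757812 (working shown to 6 dp, full precision carried).
Sample 2: N=172, proportions 0.156977, 0.151163, 0.104651, 0.104651, 0.098837, 0.151163, 0.151163, 0.081395, giving 1−D = 0.868510.
Difference = |0.757812 − 0.868510| = 0.110698, i.e. 0.1107 to 4 decimal places.

0.1107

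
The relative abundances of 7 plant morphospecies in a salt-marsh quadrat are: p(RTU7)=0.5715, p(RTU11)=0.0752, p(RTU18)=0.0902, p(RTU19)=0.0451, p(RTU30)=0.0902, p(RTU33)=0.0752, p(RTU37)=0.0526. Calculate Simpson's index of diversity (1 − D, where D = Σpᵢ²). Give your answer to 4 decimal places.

D = 0.5715² + 0.0752² + 0.0902² + 0.0451² + 0.0902² + 0.0752² + 0.0526² = 0.326612 + 0.005655 + 0.008136 + 0.002034 + 0.008136 + 0.005655 + 0.002767 = 0.358995 (working shown to 6 dp, full precision carried).
So 1 − D = 0.641005, i.e. 0.6410 to 4 decimal places.

0.6410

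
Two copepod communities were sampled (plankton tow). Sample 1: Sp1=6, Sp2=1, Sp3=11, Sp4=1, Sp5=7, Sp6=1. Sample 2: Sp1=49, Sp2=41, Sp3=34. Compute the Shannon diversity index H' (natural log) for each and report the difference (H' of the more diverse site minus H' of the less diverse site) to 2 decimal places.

Sample 1: N=27, proportions 0.22222, 0.03704, 0.40741, 0.03704, 0.25926, 0.03704, giving H' = 1.41625 (working shown to 5 dp, full precision carried).
Sample 2: N=124, proportions 0.39516, 0.33065, 0.27419, giving H' = 1.08760.
Difference = |1.41625 − 1.08760| = 0.32865, i.e. 0.33 to 2 decimal places.

0.33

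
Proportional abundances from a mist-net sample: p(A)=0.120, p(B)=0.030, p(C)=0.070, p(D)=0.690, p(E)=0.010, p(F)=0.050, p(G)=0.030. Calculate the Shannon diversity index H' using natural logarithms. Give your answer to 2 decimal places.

Each pᵢ ln pᵢ term (working shown to 4 dp, full precision carried): 0.12×(-2.1203)=-0.2544, 0.03×(-3.5066)=-0.1052, 0.07×(-2.6593)=-0.1861, 0.69×(-0.3711)=-0.2560, 0.01×(-4.6052)=-0.0461, 0.05×(-2.9957)=-0.1498, 0.03×(-3.5066)=-0.1052.
Sum = -1.1028, so H' = 1.10.

1.10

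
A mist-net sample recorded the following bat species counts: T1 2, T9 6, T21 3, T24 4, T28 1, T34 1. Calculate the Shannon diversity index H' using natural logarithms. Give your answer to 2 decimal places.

1.60

Total N = 2+6+3+4+1+1 = 17, so the proportions are 0.1176, 0.3529, 0.1765, 0.2353, 0.0588, 0.0588 (working shown to 4 dp, full precision carried).
Each pᵢ ln pᵢ term: 0.1176×(-2.1401)=-0.2518, 0.3529×(-1.0415)=-0.3676, 0.1765×(-1.7346)=-0.3061, 0.2353×(-1.4469)=-0.3405, 0.0588×(-2.8332)=-0.1667, 0.0588×(-2.8332)=-0.1667.
Sum = -1.5992, so H' = 1.60.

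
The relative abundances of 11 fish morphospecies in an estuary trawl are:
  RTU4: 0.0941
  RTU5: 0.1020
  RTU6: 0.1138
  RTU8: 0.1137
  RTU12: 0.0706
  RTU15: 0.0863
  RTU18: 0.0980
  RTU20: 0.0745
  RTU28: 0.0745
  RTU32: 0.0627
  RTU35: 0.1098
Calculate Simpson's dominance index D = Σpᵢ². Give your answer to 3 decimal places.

D = 0.0941² + 0.102² + 0.1138² + 0.1137² + 0.0706² + 0.0863² + 0.098² + 0.0745² + 0.0745² + 0.0627² + 0.1098² = 0.00885 + 0.01040 + 0.01295 + 0.01293 + 0.00498 + 0.00745 + 0.00960 + 0.00555 + 0.00555 + 0.00393 + 0.01206 = 0.09426 (working shown to 5 dp, full precision carried).
To 3 decimal places, D = 0.094.

0.094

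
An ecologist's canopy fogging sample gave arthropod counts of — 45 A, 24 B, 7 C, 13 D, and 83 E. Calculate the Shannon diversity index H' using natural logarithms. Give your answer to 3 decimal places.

1.303

Total N = 45+24+7+13+83 = 172, so the proportions are 0.26163, 0.13953, 0.0407, 0.07558, 0.48256 (working shown to 5 dp, full precision carried).
Each pᵢ ln pᵢ term: 0.26163×(-1.34083)=-0.35080, 0.13953×(-1.96944)=-0.27481, 0.0407×(-3.20158)=-0.13030, 0.07558×(-2.58255)=-0.19519, 0.48256×(-0.72865)=-0.35162.
Sum = -1.30271, so H' = 1.303.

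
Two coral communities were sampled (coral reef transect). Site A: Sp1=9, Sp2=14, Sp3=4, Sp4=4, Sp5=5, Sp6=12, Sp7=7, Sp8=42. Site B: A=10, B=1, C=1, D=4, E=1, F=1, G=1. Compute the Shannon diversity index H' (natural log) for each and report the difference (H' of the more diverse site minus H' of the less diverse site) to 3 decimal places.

0.286

Site A: N=97, proportions 0.092784, 0.14433, 0.041237, 0.041237, 0.051546, 0.123711, 0.072165, 0.43299, giving H' = 1.726446 (working shown to 6 dp, full precision carried).
Site B: N=19, proportions 0.526316, 0.052632, 0.052632, 0.210526, 0.052632, 0.052632, 0.052632, giving H' = 1.440701.
Difference = |1.726446 − 1.440701| = 0.285745, i.e. 0.286 to 3 decimal places.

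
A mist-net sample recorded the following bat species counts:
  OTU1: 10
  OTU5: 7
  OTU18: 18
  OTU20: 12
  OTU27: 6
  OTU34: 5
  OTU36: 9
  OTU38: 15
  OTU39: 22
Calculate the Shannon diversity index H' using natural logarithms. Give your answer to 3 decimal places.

2.090

Total N = 10+7+18+12+6+5+9+15+22 = 104, so the proportions are 0.09615, 0.06731, 0.17308, 0.11538, 0.05769, 0.04808, 0.08654, 0.14423, 0.21154 (working shown to 5 dp, full precision carried).
Each pᵢ ln pᵢ term: 0.09615×(-2.34181)=-0.22517, 0.06731×(-2.69848)=-0.18163, 0.17308×(-1.75402)=-0.30358, 0.11538×(-2.15948)=-0.24917, 0.05769×(-2.85263)=-0.16457, 0.04808×(-3.03495)=-0.14591, 0.08654×(-2.44717)=-0.21177, 0.14423×(-1.93634)=-0.27928, 0.21154×(-1.55335)=-0.32859.
Sum = -2.08969, so H' = 2.090.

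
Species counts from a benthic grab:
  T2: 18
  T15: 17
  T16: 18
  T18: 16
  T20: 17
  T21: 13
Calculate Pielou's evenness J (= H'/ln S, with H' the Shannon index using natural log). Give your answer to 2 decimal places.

Total N = 18+17+18+16+17+13 = 99, so the proportions are 0.1818, 0.1717, 0.1818, 0.1616, 0.1717, 0.1313 (working shown to 4 dp, full precision carried).
H' = −Σ pᵢ ln pᵢ = −((-0.3100) + (-0.3025) + (-0.3100) + (-0.2946) + (-0.3025) + (-0.2666)) = 1.7861.
With S = 6 species, ln S = 1.7918, so J = 1.7861/1.7918 = 0.9969, i.e. 1.00 to 2 decimal places.

1.00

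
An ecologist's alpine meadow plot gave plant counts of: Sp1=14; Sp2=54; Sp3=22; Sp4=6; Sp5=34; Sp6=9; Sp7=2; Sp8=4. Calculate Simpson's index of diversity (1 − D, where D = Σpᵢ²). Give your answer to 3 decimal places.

0.767

Total N = 14+54+22+6+34+9+2+4 = 145, so the proportions are 0.09655, 0.37241, 0.15172, 0.04138, 0.23448, 0.06207, 0.01379, 0.02759 (working shown to 5 dp, full precision carried).
D = 0.09655² + 0.37241² + 0.15172² + 0.04138² + 0.23448² + 0.06207² + 0.01379² + 0.02759² = 0.00932 + 0.13869 + 0.02302 + 0.00171 + 0.05498 + 0.00385 + 0.00019 + 0.00076 = 0.23253.
So 1 − D = 0.76747, i.e. 0.767 to 3 decimal places.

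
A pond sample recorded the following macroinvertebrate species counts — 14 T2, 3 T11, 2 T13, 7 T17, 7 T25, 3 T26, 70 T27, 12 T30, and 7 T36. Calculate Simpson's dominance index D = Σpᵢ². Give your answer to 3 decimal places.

0.346

Total N = 14+3+2+7+7+3+70+12+7 = 125, so the proportions are 0.112, 0.024, 0.016, 0.056, 0.056, 0.024, 0.56, 0.096, 0.056 (working shown to 5 dp, full precision carried).
D = 0.112² + 0.024² + 0.016² + 0.056² + 0.056² + 0.024² + 0.56² + 0.096² + 0.056² = 0.01254 + 0.00058 + 0.00026 + 0.00314 + 0.00314 + 0.00058 + 0.31360 + 0.00922 + 0.00314 = 0.34618.
To 3 decimal places, D = 0.346.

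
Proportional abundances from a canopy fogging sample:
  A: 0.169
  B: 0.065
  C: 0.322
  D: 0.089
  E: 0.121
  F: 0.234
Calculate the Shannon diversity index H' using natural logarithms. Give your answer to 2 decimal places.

Each pᵢ ln pᵢ term (working shown to 4 dp, full precision carried): 0.169×(-1.7779)=-0.3005, 0.065×(-2.7334)=-0.1777, 0.322×(-1.1332)=-0.3649, 0.089×(-2.4191)=-0.2153, 0.121×(-2.1120)=-0.2555, 0.234×(-1.4524)=-0.3399.
Sum = -1.6537, so H' = 1.65.

1.65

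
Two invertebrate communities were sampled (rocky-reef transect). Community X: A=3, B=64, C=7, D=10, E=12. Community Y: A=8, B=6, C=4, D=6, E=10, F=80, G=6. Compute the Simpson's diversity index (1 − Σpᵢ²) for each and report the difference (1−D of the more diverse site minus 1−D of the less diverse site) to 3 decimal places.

Community X: N=96, proportions 0.03125, 0.66667, 0.07292, 0.10417, 0.125, giving 1−D = 0.52279 (working shown to 5 dp, full precision carried).
Community Y: N=120, proportions 0.06667, 0.05, 0.03333, 0.05, 0.08333, 0.66667, 0.05, giving 1−D = 0.53556.
Difference = |0.52279 − 0.53556| = 0.01277, i.e. 0.013 to 3 decimal places.

0.013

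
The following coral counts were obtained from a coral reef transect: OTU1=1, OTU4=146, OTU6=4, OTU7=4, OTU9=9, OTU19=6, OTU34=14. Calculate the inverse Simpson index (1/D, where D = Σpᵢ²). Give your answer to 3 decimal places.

1.563

Total N = 1+146+4+4+9+6+14 = 184, so the proportions are 0.005435, 0.793478, 0.021739, 0.021739, 0.048913, 0.032609, 0.076087 (working shown to 6 dp, full precision carried).
D = 0.005435² + 0.793478² + 0.021739² + 0.021739² + 0.048913² + 0.032609² + 0.076087² = 0.000030 + 0.629608 + 0.000473 + 0.000473 + 0.002392 + 0.001063 + 0.005789 = 0.639828.
So 1/D = 1.56292, i.e. 1.563 to 3 decimal places.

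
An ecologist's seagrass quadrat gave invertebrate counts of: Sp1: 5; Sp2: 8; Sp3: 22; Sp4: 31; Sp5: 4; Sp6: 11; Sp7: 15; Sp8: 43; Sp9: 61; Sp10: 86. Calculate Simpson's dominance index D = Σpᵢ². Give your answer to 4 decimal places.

Total N = 5+8+22+31+4+11+15+43+61+86 = 286, so the proportions are 0.017483, 0.027972, 0.076923, 0.108392, 0.013986, 0.038462, 0.052448, 0.15035, 0.213287, 0.300699 (working shown to 6 dp, full precision carried).
D = 0.017483² + 0.027972² + 0.076923² + 0.108392² + 0.013986² + 0.038462² + 0.052448² + 0.15035² + 0.213287² + 0.300699² = 0.000306 + 0.000782 + 0.005917 + 0.011749 + 0.000196 + 0.001479 + 0.002751 + 0.022605 + 0.045491 + 0.090420 = 0.181696.
To 4 decimal places, D = 0.1817.

0.1817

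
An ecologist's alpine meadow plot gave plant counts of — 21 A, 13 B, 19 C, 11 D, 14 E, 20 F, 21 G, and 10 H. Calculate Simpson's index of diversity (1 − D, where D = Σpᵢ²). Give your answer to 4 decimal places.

Total N = 21+13+19+11+14+20+21+10 = 129, so the proportions are 0.162791, 0.100775, 0.147287, 0.085271, 0.108527, 0.155039, 0.162791, 0.077519 (working shown to 6 dp, full precision carried).
D = 0.162791² + 0.100775² + 0.147287² + 0.085271² + 0.108527² + 0.155039² + 0.162791² + 0.077519² = 0.026501 + 0.010156 + 0.021693 + 0.007271 + 0.011778 + 0.024037 + 0.026501 + 0.006009 = 0.133946.
So 1 − D = 0.866054, i.e. 0.8661 to 4 decimal places.

0.8661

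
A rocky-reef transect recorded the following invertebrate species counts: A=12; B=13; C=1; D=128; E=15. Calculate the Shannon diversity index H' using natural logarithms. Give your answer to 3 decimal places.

0.841

Total N = 12+13+1+128+15 = 169, so the proportions are 0.07101, 0.07692, 0.00592, 0.7574, 0.08876 (working shown to 5 dp, full precision carried).
Each pᵢ ln pᵢ term: 0.07101×(-2.64499)=-0.18781, 0.07692×(-2.56495)=-0.19730, 0.00592×(-5.12990)=-0.03035, 0.7574×(-0.27787)=-0.21046, 0.08876×(-2.42185)=-0.21496.
Sum = -0.84088, so H' = 0.841.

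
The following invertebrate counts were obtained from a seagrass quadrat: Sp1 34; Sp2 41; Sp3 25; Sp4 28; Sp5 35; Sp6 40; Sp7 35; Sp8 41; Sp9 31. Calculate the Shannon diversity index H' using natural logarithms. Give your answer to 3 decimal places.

Total N = 34+41+25+28+35+40+35+41+31 = 310, so the proportions are 0.10968, 0.13226, 0.08065, 0.09032, 0.1129, 0.12903, 0.1129, 0.13226, 0.1 (working shown to 5 dp, full precision carried).
Each pᵢ ln pᵢ term: 0.10968×(-2.21021)=-0.24241, 0.13226×(-2.02300)=-0.26756, 0.08065×(-2.51770)=-0.20304, 0.09032×(-2.40437)=-0.21717, 0.1129×(-2.18122)=-0.24627, 0.12903×(-2.04769)=-0.26422, 0.1129×(-2.18122)=-0.24627, 0.13226×(-2.02300)=-0.26756, 0.1×(-2.30259)=-0.23026.
Sum = -2.18475, so H' = 2.185.

2.185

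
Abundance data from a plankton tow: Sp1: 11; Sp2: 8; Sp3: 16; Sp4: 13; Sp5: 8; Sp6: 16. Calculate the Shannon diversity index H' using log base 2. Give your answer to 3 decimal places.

Total N = 11+8+16+13+8+16 = 72, so the proportions are 0.15278, 0.11111, 0.22222, 0.18056, 0.11111, 0.22222 (working shown to 5 dp, full precision carried).
Each pᵢ log₂ pᵢ term: 0.15278×(-2.71049)=-0.41410, 0.11111×(-3.16993)=-0.35221, 0.22222×(-2.16993)=-0.48221, 0.18056×(-2.46949)=-0.44588, 0.11111×(-3.16993)=-0.35221, 0.22222×(-2.16993)=-0.48221.
Sum = -2.52882, so H' = 2.529.

2.529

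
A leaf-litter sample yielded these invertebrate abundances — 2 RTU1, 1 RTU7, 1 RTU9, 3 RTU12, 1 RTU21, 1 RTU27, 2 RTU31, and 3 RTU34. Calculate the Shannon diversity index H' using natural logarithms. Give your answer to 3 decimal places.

1.970

Total N = 2+1+1+3+1+1+2+3 = 14, so the proportions are 0.14286, 0.07143, 0.07143, 0.21429, 0.07143, 0.07143, 0.14286, 0.21429 (working shown to 5 dp, full precision carried).
Each pᵢ ln pᵢ term: 0.14286×(-1.94591)=-0.27799, 0.07143×(-2.63906)=-0.18850, 0.07143×(-2.63906)=-0.18850, 0.21429×(-1.54045)=-0.33010, 0.07143×(-2.63906)=-0.18850, 0.07143×(-2.63906)=-0.18850, 0.14286×(-1.94591)=-0.27799, 0.21429×(-1.54045)=-0.33010.
Sum = -1.97018, so H' = 1.970.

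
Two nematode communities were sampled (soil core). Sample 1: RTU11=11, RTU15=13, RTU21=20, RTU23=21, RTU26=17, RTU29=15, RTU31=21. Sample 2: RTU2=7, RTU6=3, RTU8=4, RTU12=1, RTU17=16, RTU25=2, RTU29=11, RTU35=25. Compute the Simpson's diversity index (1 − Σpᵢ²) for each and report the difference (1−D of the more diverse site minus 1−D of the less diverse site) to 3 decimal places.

Sample 1: N=118, proportions 0.09322, 0.11017, 0.16949, 0.17797, 0.14407, 0.12712, 0.17797, giving 1−D = 0.85019 (working shown to 5 dp, full precision carried).
Sample 2: N=69, proportions 0.10145, 0.04348, 0.05797, 0.01449, 0.23188, 0.02899, 0.15942, 0.36232, giving 1−D = 0.77295.
Difference = |0.85019 − 0.77295| = 0.07724, i.e. 0.077 to 3 decimal places.

0.077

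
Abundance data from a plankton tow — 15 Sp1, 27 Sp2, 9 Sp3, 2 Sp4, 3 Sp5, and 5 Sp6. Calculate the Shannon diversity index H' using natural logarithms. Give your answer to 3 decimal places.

Total N = 15+27+9+2+3+5 = 61, so the proportions are 0.2459, 0.44262, 0.14754, 0.03279, 0.04918, 0.08197 (working shown to 5 dp, full precision carried).
Each pᵢ ln pᵢ term: 0.2459×(-1.40282)=-0.34496, 0.44262×(-0.81504)=-0.36075, 0.14754×(-1.91365)=-0.28234, 0.03279×(-3.41773)=-0.11206, 0.04918×(-3.01226)=-0.14814, 0.08197×(-2.50144)=-0.20504.
Sum = -1.45329, so H' = 1.453.

1.453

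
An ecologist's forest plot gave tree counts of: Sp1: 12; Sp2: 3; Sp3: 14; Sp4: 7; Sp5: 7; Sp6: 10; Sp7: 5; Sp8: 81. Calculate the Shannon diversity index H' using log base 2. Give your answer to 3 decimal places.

Total N = 12+3+14+7+7+10+5+81 = 139, so the proportions are 0.08633, 0.02158, 0.10072, 0.05036, 0.05036, 0.07194, 0.03597, 0.58273 (working shown to 5 dp, full precision carried).
Each pᵢ log₂ pᵢ term: 0.08633×(-3.53398)=-0.30509, 0.02158×(-5.53398)=-0.11944, 0.10072×(-3.31159)=-0.33354, 0.05036×(-4.31159)=-0.21713, 0.05036×(-4.31159)=-0.21713, 0.07194×(-3.79701)=-0.27317, 0.03597×(-4.79701)=-0.17255, 0.58273×(-0.77909)=-0.45400.
Sum = -2.09206, so H' = 2.092.

2.092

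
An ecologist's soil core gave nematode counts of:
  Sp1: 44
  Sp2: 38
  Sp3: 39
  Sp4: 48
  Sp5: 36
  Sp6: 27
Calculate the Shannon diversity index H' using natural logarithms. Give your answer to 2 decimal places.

1.78

Total N = 44+38+39+48+36+27 = 232, so the proportions are 0.1897, 0.1638, 0.1681, 0.2069, 0.1552, 0.1164 (working shown to 4 dp, full precision carried).
Each pᵢ ln pᵢ term: 0.1897×(-1.6625)=-0.3153, 0.1638×(-1.8092)=-0.2963, 0.1681×(-1.7832)=-0.2998, 0.2069×(-1.5755)=-0.3260, 0.1552×(-1.8632)=-0.2891, 0.1164×(-2.1509)=-0.2503.
Sum = -1.7768, so H' = 1.78.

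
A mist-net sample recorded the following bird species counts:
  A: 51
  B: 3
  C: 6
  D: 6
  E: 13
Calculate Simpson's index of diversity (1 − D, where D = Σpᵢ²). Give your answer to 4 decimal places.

Total N = 51+3+6+6+13 = 79, so the proportions are 0.64557, 0.037975, 0.075949, 0.075949, 0.164557 (working shown to 6 dp, full precision carried).
D = 0.64557² + 0.037975² + 0.075949² + 0.075949² + 0.164557² = 0.416760 + 0.001442 + 0.005768 + 0.005768 + 0.027079 = 0.456818.
So 1 − D = 0.543182, i.e. 0.5432 to 4 decimal places.

0.5432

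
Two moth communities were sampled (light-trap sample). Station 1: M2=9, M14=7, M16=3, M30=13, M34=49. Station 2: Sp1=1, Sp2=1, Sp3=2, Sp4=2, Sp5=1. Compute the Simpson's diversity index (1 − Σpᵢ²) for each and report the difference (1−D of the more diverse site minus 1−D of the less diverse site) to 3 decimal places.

Station 1: N=81, proportions 0.11111, 0.08642, 0.03704, 0.16049, 0.60494, giving 1−D = 0.58711 (working shown to 5 dp, full precision carried).
Station 2: N=7, proportions 0.14286, 0.14286, 0.28571, 0.28571, 0.14286, giving 1−D = 0.77551.
Difference = |0.58711 − 0.77551| = 0.18840, i.e. 0.188 to 3 decimal places.

0.188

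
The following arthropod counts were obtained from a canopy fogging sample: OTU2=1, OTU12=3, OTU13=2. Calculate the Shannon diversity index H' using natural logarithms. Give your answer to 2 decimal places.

1.01

Total N = 1+3+2 = 6, so the proportions are 0.1667, 0.5, 0.3333 (working shown to 4 dp, full precision carried).
Each pᵢ ln pᵢ term: 0.1667×(-1.7918)=-0.2986, 0.5×(-0.6931)=-0.3466, 0.3333×(-1.0986)=-0.3662.
Sum = -1.0114, so H' = 1.01.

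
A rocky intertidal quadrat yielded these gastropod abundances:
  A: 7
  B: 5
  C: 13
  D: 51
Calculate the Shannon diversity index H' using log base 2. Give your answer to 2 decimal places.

Total N = 7+5+13+51 = 76, so the proportions are 0.0921, 0.0658, 0.1711, 0.6711 (working shown to 4 dp, full precision carried).
Each pᵢ log₂ pᵢ term: 0.0921×(-3.4406)=-0.3169, 0.0658×(-3.9260)=-0.2583, 0.1711×(-2.5475)=-0.4358, 0.6711×(-0.5755)=-0.3862.
Sum = -1.3971, so H' = 1.40.

1.40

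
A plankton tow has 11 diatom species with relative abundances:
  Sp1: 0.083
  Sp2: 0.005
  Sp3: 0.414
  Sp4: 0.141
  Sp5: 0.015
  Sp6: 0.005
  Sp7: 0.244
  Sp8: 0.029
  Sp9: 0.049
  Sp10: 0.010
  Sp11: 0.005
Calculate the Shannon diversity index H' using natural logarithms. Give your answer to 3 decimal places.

1.631

Each pᵢ ln pᵢ term (working shown to 5 dp, full precision carried): 0.083×(-2.48891)=-0.20658, 0.005×(-5.29832)=-0.02649, 0.414×(-0.88189)=-0.36510, 0.141×(-1.95900)=-0.27622, 0.015×(-4.19971)=-0.06300, 0.005×(-5.29832)=-0.02649, 0.244×(-1.41059)=-0.34418, 0.029×(-3.54046)=-0.10267, 0.049×(-3.01593)=-0.14778, 0.01×(-4.60517)=-0.04605, 0.005×(-5.29832)=-0.02649.
Sum = -1.63106, so H' = 1.631.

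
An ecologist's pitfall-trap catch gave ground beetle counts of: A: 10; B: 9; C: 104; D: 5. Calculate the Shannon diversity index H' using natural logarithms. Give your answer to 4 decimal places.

Total N = 10+9+104+5 = 128, so the proportions are 0.078125, 0.070312, 0.8125, 0.039062 (working shown to 6 dp, full precision carried).
Each pᵢ ln pᵢ term: 0.078125×(-2.549445)=-0.199175, 0.070312×(-2.654806)=-0.186666, 0.8125×(-0.207639)=-0.168707, 0.039062×(-3.242592)=-0.126664.
Sum = -0.681212, so H' = 0.6812.

0.6812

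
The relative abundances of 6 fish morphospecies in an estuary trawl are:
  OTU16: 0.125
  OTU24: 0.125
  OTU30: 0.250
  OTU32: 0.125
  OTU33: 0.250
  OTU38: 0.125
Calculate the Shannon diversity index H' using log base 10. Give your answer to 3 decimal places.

Each pᵢ log₁₀ pᵢ term (working shown to 5 dp, full precision carried): 0.125×(-0.90309)=-0.11289, 0.125×(-0.90309)=-0.11289, 0.25×(-0.60206)=-0.15051, 0.125×(-0.90309)=-0.11289, 0.25×(-0.60206)=-0.15051, 0.125×(-0.90309)=-0.11289.
Sum = -0.75257, so H' = 0.753.

0.753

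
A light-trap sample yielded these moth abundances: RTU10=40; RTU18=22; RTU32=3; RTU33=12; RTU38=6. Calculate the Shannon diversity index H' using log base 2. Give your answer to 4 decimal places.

Total N = 40+22+3+12+6 = 83, so the proportions are 0.481928, 0.26506, 0.036145, 0.144578, 0.072289 (working shown to 6 dp, full precision carried).
Each pᵢ log₂ pᵢ term: 0.481928×(-1.053111)=-0.507524, 0.26506×(-1.915608)=-0.507751, 0.036145×(-4.790077)=-0.173135, 0.144578×(-2.790077)=-0.403385, 0.072289×(-3.790077)=-0.273981.
Sum = -1.865776, so H' = 1.8658.

1.8658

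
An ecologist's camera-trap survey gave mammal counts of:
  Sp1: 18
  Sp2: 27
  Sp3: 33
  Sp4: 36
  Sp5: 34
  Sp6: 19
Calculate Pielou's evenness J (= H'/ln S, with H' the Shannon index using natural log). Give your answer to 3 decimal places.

Total N = 18+27+33+36+34+19 = 167, so the proportions are 0.10778, 0.16168, 0.1976, 0.21557, 0.20359, 0.11377 (working shown to 5 dp, full precision carried).
H' = −Σ pᵢ ln pᵢ = −((-0.24010) + (-0.29460) + (-0.32041) + (-0.33079) + (-0.32405) + (-0.24729)) = 1.75724.
With S = 6 species, ln S = 1.79176, so J = 1.75724/1.79176 = 0.98073, i.e. 0.981 to 3 decimal places.

0.981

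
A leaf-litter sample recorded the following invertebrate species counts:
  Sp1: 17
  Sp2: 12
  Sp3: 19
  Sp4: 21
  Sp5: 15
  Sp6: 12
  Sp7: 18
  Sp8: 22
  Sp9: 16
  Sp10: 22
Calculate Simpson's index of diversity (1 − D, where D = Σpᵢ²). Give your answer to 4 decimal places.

0.8959

Total N = 17+12+19+21+15+12+18+22+16+22 = 174, so the proportions are 0.097701, 0.068966, 0.109195, 0.12069, 0.086207, 0.068966, 0.103448, 0.126437, 0.091954, 0.126437 (working shown to 6 dp, full precision carried).
D = 0.097701² + 0.068966² + 0.109195² + 0.12069² + 0.086207² + 0.068966² + 0.103448² + 0.126437² + 0.091954² + 0.126437² = 0.009546 + 0.004756 + 0.011924 + 0.014566 + 0.007432 + 0.004756 + 0.010702 + 0.015986 + 0.008456 + 0.015986 = 0.104109.
So 1 − D = 0.895891, i.e. 0.8959 to 4 decimal places.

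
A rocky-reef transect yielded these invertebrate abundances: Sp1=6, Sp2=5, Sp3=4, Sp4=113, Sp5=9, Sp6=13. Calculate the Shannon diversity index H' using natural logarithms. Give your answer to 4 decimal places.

Total N = 6+5+4+113+9+13 = 150, so the proportions are 0.04, 0.033333, 0.026667, 0.753333, 0.06, 0.086667 (working shown to 6 dp, full precision carried).
Each pᵢ ln pᵢ term: 0.04×(-3.218876)=-0.128755, 0.033333×(-3.401197)=-0.113373, 0.026667×(-3.624341)=-0.096649, 0.753333×(-0.283247)=-0.213380, 0.06×(-2.813411)=-0.168805, 0.086667×(-2.445686)=-0.211959.
Sum = -0.932921, so H' = 0.9329.

0.9329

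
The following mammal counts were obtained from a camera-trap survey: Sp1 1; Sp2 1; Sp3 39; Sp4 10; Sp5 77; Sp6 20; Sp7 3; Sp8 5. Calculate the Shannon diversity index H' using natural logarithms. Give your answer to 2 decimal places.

Total N = 1+1+39+10+77+20+3+5 = 156, so the proportions are 0.0064, 0.0064, 0.25, 0.0641, 0.4936, 0.1282, 0.0192, 0.0321 (working shown to 4 dp, full precision carried).
Each pᵢ ln pᵢ term: 0.0064×(-5.0499)=-0.0324, 0.0064×(-5.0499)=-0.0324, 0.25×(-1.3863)=-0.3466, 0.0641×(-2.7473)=-0.1761, 0.4936×(-0.7061)=-0.3485, 0.1282×(-2.0541)=-0.2633, 0.0192×(-3.9512)=-0.0760, 0.0321×(-3.4404)=-0.1103.
Sum = -1.3855, so H' = 1.39.

1.39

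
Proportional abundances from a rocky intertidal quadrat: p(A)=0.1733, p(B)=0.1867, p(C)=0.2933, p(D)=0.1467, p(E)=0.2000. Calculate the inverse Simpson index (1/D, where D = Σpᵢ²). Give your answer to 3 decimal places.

D = 0.1733² + 0.1867² + 0.2933² + 0.1467² + 0.2² = 0.0300329 + 0.0348569 + 0.0860249 + 0.0215209 + 0.0400000 = 0.2124356 (working shown to 7 dp, full precision carried).
So 1/D = 4.70731, i.e. 4.707 to 3 decimal places.

4.707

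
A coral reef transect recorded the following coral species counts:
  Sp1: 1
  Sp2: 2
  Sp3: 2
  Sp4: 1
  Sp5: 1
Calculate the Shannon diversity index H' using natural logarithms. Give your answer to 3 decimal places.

1.550

Total N = 1+2+2+1+1 = 7, so the proportions are 0.14286, 0.28571, 0.28571, 0.14286, 0.14286 (working shown to 5 dp, full precision carried).
Each pᵢ ln pᵢ term: 0.14286×(-1.94591)=-0.27799, 0.28571×(-1.25276)=-0.35793, 0.28571×(-1.25276)=-0.35793, 0.14286×(-1.94591)=-0.27799, 0.14286×(-1.94591)=-0.27799.
Sum = -1.54983, so H' = 1.550.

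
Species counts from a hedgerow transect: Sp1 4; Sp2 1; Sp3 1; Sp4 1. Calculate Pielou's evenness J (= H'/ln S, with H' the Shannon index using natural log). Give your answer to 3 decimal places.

Total N = 4+1+1+1 = 7, so the proportions are 0.57143, 0.14286, 0.14286, 0.14286 (working shown to 5 dp, full precision carried).
H' = −Σ pᵢ ln pᵢ = −((-0.31978) + (-0.27799) + (-0.27799) + (-0.27799)) = 1.15374.
With S = 4 species, ln S = 1.38629, so J = 1.15374/1.38629 = 0.83225, i.e. 0.832 to 3 decimal places.

0.832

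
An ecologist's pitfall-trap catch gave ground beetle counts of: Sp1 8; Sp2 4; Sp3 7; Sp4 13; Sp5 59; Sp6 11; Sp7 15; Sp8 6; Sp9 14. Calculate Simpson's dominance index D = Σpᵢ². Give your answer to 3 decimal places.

Total N = 8+4+7+13+59+11+15+6+14 = 137, so the proportions are 0.05839, 0.0292, 0.05109, 0.09489, 0.43066, 0.08029, 0.10949, 0.0438, 0.10219 (working shown to 5 dp, full precision carried).
D = 0.05839² + 0.0292² + 0.05109² + 0.09489² + 0.43066² + 0.08029² + 0.10949² + 0.0438² + 0.10219² = 0.00341 + 0.00085 + 0.00261 + 0.00900 + 0.18547 + 0.00645 + 0.01199 + 0.00192 + 0.01044 = 0.23214.
To 3 decimal places, D = 0.232.

0.232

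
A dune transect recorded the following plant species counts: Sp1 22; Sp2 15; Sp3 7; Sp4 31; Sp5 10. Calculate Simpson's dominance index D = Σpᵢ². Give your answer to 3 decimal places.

Total N = 22+15+7+31+10 = 85, so the proportions are 0.25882, 0.17647, 0.08235, 0.36471, 0.11765 (working shown to 5 dp, full precision carried).
D = 0.25882² + 0.17647² + 0.08235² + 0.36471² + 0.11765² = 0.06699 + 0.03114 + 0.00678 + 0.13301 + 0.01384 = 0.25176.
To 3 decimal places, D = 0.252.

0.252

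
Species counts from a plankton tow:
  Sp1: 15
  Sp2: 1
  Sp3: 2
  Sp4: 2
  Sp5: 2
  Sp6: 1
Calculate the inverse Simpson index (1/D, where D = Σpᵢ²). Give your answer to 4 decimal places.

2.2134

Total N = 15+1+2+2+2+1 = 23, so the proportions are 0.6521739, 0.0434783, 0.0869565, 0.0869565, 0.0869565, 0.0434783 (working shown to 7 dp, full precision carried).
D = 0.6521739² + 0.0434783² + 0.0869565² + 0.0869565² + 0.0869565² + 0.0434783² = 0.4253308 + 0.0018904 + 0.0075614 + 0.0075614 + 0.0075614 + 0.0018904 = 0.4517958.
So 1/D = 2.213389, i.e. 2.2134 to 4 decimal places.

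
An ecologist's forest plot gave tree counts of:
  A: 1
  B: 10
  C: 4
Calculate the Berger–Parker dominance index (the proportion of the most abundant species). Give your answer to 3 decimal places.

Total N = 1+10+4 = 15, so the proportions are 0.06667, 0.66667, 0.26667 (working shown to 5 dp, full precision carried).
The largest proportion is 0.66667, i.e. d = 0.667 to 3 decimal places.

0.667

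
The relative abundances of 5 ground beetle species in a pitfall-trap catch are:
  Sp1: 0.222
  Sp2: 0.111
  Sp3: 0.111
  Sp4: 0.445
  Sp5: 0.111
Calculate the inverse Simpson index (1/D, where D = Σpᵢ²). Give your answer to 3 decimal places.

D = 0.222² + 0.111² + 0.111² + 0.445² + 0.111² = 0.0492840 + 0.0123210 + 0.0123210 + 0.1980250 + 0.0123210 = 0.2842720 (working shown to 7 dp, full precision carried).
So 1/D = 3.51776, i.e. 3.518 to 3 decimal places.

3.518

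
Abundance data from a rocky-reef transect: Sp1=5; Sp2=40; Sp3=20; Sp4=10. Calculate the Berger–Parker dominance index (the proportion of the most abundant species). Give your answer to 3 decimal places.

0.533

Total N = 5+40+20+10 = 75, so the proportions are 0.06667, 0.53333, 0.26667, 0.13333 (working shown to 5 dp, full precision carried).
The largest proportion is 0.53333, i.e. d = 0.533 to 3 decimal places.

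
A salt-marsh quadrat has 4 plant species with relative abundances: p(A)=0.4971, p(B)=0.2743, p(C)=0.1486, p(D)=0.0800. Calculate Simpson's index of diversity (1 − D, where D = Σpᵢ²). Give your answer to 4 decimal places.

0.6492

D = 0.4971² + 0.2743² + 0.1486² + 0.08² = 0.247108 + 0.075240 + 0.022082 + 0.006400 = 0.350831 (working shown to 6 dp, full precision carried).
So 1 − D = 0.649169, i.e. 0.6492 to 4 decimal places.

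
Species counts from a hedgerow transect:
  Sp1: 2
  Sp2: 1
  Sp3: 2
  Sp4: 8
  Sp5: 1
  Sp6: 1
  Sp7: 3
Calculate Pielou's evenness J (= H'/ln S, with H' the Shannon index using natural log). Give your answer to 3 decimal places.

Total N = 2+1+2+8+1+1+3 = 18, so the proportions are 0.11111, 0.05556, 0.11111, 0.44444, 0.05556, 0.05556, 0.16667 (working shown to 5 dp, full precision carried).
H' = −Σ pᵢ ln pᵢ = −((-0.24414) + (-0.16058) + (-0.24414) + (-0.36041) + (-0.16058) + (-0.16058) + (-0.29863)) = 1.62904.
With S = 7 species, ln S = 1.94591, so J = 1.62904/1.94591 = 0.83716, i.e. 0.837 to 3 decimal places.

0.837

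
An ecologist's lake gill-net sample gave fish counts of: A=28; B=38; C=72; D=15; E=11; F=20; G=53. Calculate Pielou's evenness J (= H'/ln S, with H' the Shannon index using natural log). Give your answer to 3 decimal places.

0.909

Total N = 28+38+72+15+11+20+53 = 237, so the proportions are 0.11814, 0.16034, 0.3038, 0.06329, 0.04641, 0.08439, 0.22363 (working shown to 5 dp, full precision carried).
H' = −Σ pᵢ ln pᵢ = −((-0.25234) + (-0.29349) + (-0.36194) + (-0.17468) + (-0.14250) + (-0.20864) + (-0.33494)) = 1.76853.
With S = 7 species, ln S = 1.94591, so J = 1.76853/1.94591 = 0.90885, i.e. 0.909 to 3 decimal places.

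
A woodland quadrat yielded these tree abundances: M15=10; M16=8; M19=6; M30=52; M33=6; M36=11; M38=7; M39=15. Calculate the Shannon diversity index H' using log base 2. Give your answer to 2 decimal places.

Total N = 10+8+6+52+6+11+7+15 = 115, so the proportions are 0.087, 0.0696, 0.0522, 0.4522, 0.0522, 0.0957, 0.0609, 0.1304 (working shown to 4 dp, full precision carried).
Each pᵢ log₂ pᵢ term: 0.087×(-3.5236)=-0.3064, 0.0696×(-3.8455)=-0.2675, 0.0522×(-4.2605)=-0.2223, 0.4522×(-1.1451)=-0.5178, 0.0522×(-4.2605)=-0.2223, 0.0957×(-3.3861)=-0.3239, 0.0609×(-4.0381)=-0.2458, 0.1304×(-2.9386)=-0.3833.
Sum = -2.4892, so H' = 2.49.

2.49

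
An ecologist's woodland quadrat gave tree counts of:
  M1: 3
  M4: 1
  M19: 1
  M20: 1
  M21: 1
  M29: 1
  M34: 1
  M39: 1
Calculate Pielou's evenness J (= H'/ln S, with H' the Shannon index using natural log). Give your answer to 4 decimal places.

0.9488

Total N = 3+1+1+1+1+1+1+1 = 10, so the proportions are 0.3, 0.1, 0.1, 0.1, 0.1, 0.1, 0.1, 0.1 (working shown to 6 dp, full precision carried).
H' = −Σ pᵢ ln pᵢ = −((-0.361192) + (-0.230259) + (-0.230259) + (-0.230259) + (-0.230259) + (-0.230259) + (-0.230259) + (-0.230259)) = 1.973001.
With S = 8 species, ln S = 2.079442, so J = 1.973001/2.079442 = 0.948813, i.e. 0.9488 to 4 decimal places.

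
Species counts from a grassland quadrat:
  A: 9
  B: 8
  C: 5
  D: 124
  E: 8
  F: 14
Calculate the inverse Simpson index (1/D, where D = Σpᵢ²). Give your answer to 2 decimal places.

1.79

Total N = 9+8+5+124+8+14 = 168, so the proportions are 0.05357, 0.04762, 0.02976, 0.7381, 0.04762, 0.08333 (working shown to 5 dp, full precision carried).
D = 0.05357² + 0.04762² + 0.02976² + 0.7381² + 0.04762² + 0.08333² = 0.00287 + 0.00227 + 0.00089 + 0.54478 + 0.00227 + 0.00694 = 0.56002.
So 1/D = 1.7857, i.e. 1.79 to 2 decimal places.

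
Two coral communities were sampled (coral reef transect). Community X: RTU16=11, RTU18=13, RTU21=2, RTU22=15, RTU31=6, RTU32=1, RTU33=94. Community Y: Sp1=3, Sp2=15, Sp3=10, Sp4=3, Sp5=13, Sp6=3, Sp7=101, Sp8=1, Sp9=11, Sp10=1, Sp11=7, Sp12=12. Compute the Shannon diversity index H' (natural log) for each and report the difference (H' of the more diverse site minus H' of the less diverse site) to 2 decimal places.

Community X: N=142, proportions 0.0775, 0.0915, 0.0141, 0.1056, 0.0423, 0.007, 0.662, giving H' = 1.1562 (working shown to 4 dp, full precision carried).
Community Y: N=180, proportions 0.0167, 0.0833, 0.0556, 0.0167, 0.0722, 0.0167, 0.5611, 0.0056, 0.0611, 0.0056, 0.0389, 0.0667, giving H' = 1.6217.
Difference = |1.1562 − 1.6217| = 0.4655, i.e. 0.47 to 2 decimal places.

0.47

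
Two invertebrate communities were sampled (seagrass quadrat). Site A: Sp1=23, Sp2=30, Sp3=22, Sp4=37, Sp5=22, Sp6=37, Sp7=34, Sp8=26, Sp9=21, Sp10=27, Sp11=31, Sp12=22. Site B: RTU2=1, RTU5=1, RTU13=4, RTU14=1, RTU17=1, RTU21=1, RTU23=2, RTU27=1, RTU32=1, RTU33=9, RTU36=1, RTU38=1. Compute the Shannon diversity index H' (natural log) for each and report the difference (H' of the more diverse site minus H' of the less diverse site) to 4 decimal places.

0.3984

Site A: N=332, proportions 0.069277, 0.090361, 0.066265, 0.111446, 0.066265, 0.111446, 0.10241, 0.078313, 0.063253, 0.081325, 0.093373, 0.066265, giving H' = 2.463713 (working shown to 6 dp, full precision carried).
Site B: N=24, proportions 0.041667, 0.041667, 0.166667, 0.041667, 0.041667, 0.041667, 0.083333, 0.041667, 0.041667, 0.375, 0.041667, 0.041667, giving H' = 2.065283.
Difference = |2.463713 − 2.065283| = 0.398430, i.e. 0.3984 to 4 decimal places.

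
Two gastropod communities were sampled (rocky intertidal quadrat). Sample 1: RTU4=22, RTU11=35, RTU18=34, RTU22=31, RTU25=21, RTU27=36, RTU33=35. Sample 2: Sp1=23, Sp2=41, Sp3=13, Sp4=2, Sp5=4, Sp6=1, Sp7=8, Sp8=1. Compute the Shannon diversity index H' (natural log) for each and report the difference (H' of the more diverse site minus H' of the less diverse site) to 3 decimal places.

0.418

Sample 1: N=214, proportions 0.102804, 0.163551, 0.158879, 0.14486, 0.098131, 0.168224, 0.163551, giving H' = 1.925935 (working shown to 6 dp, full precision carried).
Sample 2: N=93, proportions 0.247312, 0.44086, 0.139785, 0.021505, 0.043011, 0.010753, 0.086022, 0.010753, giving H' = 1.508039.
Difference = |1.925935 − 1.508039| = 0.417896, i.e. 0.418 to 3 decimal places.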